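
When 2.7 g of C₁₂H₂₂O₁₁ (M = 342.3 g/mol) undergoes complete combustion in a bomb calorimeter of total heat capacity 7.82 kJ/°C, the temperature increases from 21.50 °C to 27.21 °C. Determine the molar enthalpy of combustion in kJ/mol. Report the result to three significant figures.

ΔT = 27.21 − 21.50 = 5.71 °C
q_cal = C_cal × ΔT = 7.82 × 5.71 = 44.6522 kJ
n = 2.7 / 342.3 = 0.007888 mol
q_rxn = −q_cal = -44.6522 kJ
ΔH = -44.6522 / 0.007888 = -5661 kJ/mol

ΔH = -5660 kJ/mol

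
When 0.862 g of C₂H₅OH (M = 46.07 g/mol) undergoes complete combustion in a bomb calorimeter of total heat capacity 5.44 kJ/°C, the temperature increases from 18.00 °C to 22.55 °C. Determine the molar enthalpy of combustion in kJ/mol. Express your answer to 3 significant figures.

ΔT = 22.55 − 18.00 = 4.55 °C
q_cal = C_cal × ΔT = 5.44 × 4.55 = 24.752 kJ
n = 0.862 / 46.07 = 0.01871 mol
q_rxn = −q_cal = -24.752 kJ
ΔH = -24.752 / 0.01871 = -1323 kJ/mol

ΔH = -1320 kJ/mol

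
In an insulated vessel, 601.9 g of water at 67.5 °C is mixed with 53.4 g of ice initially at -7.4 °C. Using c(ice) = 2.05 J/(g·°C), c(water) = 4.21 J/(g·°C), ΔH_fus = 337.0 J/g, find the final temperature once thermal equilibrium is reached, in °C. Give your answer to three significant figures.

Heat to bring ice to 0 °C and melt it: q₁ = 53.4×2.05×7.4 + 53.4×337.0 = 18806 J
Heat the water can supply cooling to 0 °C: 601.9×4.21×67.5 = 171045 J > q₁, so all ice melts.
Energy balance: 601.9×4.21×(67.5 − T) = 18806 + 53.4×4.21×(T − 0)
2533.999(67.5 − T) = 18806 + 224.814 T
171045 − 18806 = 2758.813 T
T = 152239 / 2758.813 = 55.18 °C

T_f = 55.2 °C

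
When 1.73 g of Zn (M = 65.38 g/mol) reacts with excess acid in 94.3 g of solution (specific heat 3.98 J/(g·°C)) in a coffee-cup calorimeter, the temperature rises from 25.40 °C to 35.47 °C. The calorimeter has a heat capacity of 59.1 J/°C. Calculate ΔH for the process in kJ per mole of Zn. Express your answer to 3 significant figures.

|ΔT| = |35.47 − 25.40| = 10.07 °C
|q_surr| = (94.3 × 3.98 + 59.1) × 10.07 = 434.414 × 10.07 = 4375 J
n(Zn) = 1.73 / 65.38 = 0.02646 mol
Temperature rose, so q_rxn = −|q_surr| = -4.375 kJ
ΔH = q_rxn / n = -165.3 kJ/mol

ΔH = -165 kJ/mol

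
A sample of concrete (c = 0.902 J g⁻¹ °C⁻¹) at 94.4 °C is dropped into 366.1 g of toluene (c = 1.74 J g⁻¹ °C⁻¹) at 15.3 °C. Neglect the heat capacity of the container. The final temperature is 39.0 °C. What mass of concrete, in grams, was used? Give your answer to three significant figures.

q_gained = (366.1 × 1.74) × (39.0 − 15.3) = 15100 J
q_lost = m × 0.902 × (94.4 − 39.0) = 49.9708 m
m = 15100 / 49.9708 = 302 g

m = 302 g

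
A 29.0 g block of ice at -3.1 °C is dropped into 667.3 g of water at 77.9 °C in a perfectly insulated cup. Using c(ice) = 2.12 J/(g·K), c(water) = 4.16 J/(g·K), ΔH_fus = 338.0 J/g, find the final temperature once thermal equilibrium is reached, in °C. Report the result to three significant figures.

Heat to bring ice to 0 °C and melt it: q₁ = 29.0×2.12×3.1 + 29.0×338.0 = 9992.6 J
Heat the water can supply cooling to 0 °C: 667.3×4.16×77.9 = 216248 J > q₁, so all ice melts.
Energy balance: 667.3×4.16×(77.9 − T) = 9992.6 + 29.0×4.16×(T − 0)
2775.968(77.9 − T) = 9992.6 + 120.64 T
216248 − 9992.6 = 2896.608 T
T = 206255.4 / 2896.608 = 71.21 °C

T_f = 71.2 °C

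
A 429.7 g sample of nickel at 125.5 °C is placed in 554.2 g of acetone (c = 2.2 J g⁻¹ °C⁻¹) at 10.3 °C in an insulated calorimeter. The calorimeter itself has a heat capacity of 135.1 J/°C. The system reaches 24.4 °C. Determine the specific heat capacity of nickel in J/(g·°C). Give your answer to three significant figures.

q_gained = (554.2 × 2.2 + 135.1) × (24.4 − 10.3) = 19100 J
q_lost = 429.7 × c × (125.5 − 24.4) = 43442.67 c
Set equal: c = 19100 / 43442.67 = 0.440 J/(g·°C)

c = 0.440 J/(g·°C)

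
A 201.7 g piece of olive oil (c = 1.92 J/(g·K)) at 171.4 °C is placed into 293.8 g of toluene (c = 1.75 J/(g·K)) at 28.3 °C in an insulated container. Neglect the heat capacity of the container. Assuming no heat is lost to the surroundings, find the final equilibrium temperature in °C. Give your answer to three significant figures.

Heat lost by olive oil = heat gained by toluene.
(201.7)(1.92)(171.4 − T) = (293.8)(1.75)(T − 28.3)
387.264 (171.4 − T) = 514.15 (T − 28.3)
66377 − 387.264 T = 514.15 T − 14550
80927 = 901.414 T
T = 89.78 °C

T_f = 89.8 °C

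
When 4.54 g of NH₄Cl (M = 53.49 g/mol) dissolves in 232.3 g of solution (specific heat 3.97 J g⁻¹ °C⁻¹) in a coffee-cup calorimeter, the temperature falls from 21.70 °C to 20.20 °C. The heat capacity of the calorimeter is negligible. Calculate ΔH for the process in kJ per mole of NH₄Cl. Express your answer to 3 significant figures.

|ΔT| = |20.20 − 21.70| = 1.50 °C
|q_surr| = (232.3 × 3.97) × 1.50 = 922.231 × 1.50 = 1383 J
n(NH₄Cl) = 4.54 / 53.49 = 0.08488 mol
Temperature fell, so q_rxn = +|q_surr| = 1.383 kJ
ΔH = q_rxn / n = 16.29 kJ/mol

ΔH = 16.3 kJ/mol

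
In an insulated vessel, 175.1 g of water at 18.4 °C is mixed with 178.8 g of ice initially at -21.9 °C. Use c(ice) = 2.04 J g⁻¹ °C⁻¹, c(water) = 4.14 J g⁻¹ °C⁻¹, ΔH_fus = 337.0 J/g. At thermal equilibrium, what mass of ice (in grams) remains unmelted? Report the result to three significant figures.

m_ice remaining = 163 g

Heat to warm all ice to 0 °C: 178.8×2.04×21.9 = 7988.1 J
Heat released by water cooling to 0 °C: 175.1×4.14×18.4 = 13338 J
13338 J < 7988.1 + 178.8×337.0 = 68243.7 J, so not all ice melts; final T = 0 °C.
Heat left for melting: 13338 − 7988.1 = 5349.9 J
Mass melted = 5349.9 / 337.0 = 15.88 g
Ice remaining = 178.8 − 15.88 = 162.92 g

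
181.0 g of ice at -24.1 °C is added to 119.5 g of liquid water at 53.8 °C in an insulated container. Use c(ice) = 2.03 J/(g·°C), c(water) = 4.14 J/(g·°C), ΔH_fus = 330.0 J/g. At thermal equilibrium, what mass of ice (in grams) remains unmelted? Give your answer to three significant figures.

m_ice remaining = 127 g

Heat to warm all ice to 0 °C: 181.0×2.03×24.1 = 8855.1 J
Heat released by water cooling to 0 °C: 119.5×4.14×53.8 = 26616 J
26616 J < 8855.1 + 181.0×330.0 = 68585.1 J, so not all ice melts; final T = 0 °C.
Heat left for melting: 26616 − 8855.1 = 17760.9 J
Mass melted = 17760.9 / 330.0 = 53.82 g
Ice remaining = 181.0 − 53.82 = 127.18 g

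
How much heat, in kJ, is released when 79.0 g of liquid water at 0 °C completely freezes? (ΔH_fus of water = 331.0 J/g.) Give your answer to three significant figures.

q = m × ΔH_fus = 79.0 × 331.0 = 26149 J = 26.1 kJ

q = 26.1 kJ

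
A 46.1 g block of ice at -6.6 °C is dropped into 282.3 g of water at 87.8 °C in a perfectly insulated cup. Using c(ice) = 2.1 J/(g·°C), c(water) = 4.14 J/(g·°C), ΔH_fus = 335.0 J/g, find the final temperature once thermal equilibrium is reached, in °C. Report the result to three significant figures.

Heat to bring ice to 0 °C and melt it: q₁ = 46.1×2.1×6.6 + 46.1×335.0 = 16082 J
Heat the water can supply cooling to 0 °C: 282.3×4.14×87.8 = 102614 J > q₁, so all ice melts.
Energy balance: 282.3×4.14×(87.8 − T) = 16082 + 46.1×4.14×(T − 0)
1168.722(87.8 − T) = 16082 + 190.854 T
102614 − 16082 = 1359.576 T
T = 86532 / 1359.576 = 63.646 °C

T_f = 63.6 °C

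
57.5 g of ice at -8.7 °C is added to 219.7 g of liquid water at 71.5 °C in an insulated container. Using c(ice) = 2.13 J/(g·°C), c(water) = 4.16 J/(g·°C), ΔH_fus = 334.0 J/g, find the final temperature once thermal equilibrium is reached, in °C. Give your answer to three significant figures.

Heat to bring ice to 0 °C and melt it: q₁ = 57.5×2.13×8.7 + 57.5×334.0 = 20271 J
Heat the water can supply cooling to 0 °C: 219.7×4.16×71.5 = 65347.6 J > q₁, so all ice melts.
Energy balance: 219.7×4.16×(71.5 − T) = 20271 + 57.5×4.16×(T − 0)
913.952(71.5 − T) = 20271 + 239.2 T
65347.6 − 20271 = 1153.152 T
T = 45076.6 / 1153.152 = 39.09 °C

T_f = 39.1 °C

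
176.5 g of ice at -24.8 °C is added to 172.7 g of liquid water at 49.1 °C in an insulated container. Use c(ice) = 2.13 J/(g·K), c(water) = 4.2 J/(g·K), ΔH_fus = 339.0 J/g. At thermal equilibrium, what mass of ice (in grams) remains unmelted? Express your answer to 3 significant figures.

m_ice remaining = 98.9 g

Heat to warm all ice to 0 °C: 176.5×2.13×24.8 = 9323.44 J
Heat released by water cooling to 0 °C: 172.7×4.2×49.1 = 35614.2 J
35614.2 J < 9323.44 + 176.5×339.0 = 69156.94 J, so not all ice melts; final T = 0 °C.
Heat left for melting: 35614.2 − 9323.44 = 26290.76 J
Mass melted = 26290.76 / 339.0 = 77.554 g
Ice remaining = 176.5 − 77.554 = 98.946 g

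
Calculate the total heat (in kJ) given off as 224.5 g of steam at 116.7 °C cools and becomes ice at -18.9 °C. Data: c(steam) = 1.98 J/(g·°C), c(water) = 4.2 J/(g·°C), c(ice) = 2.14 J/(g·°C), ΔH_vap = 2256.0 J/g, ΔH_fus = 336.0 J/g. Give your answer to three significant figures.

q1 (cool steam 116.7→100 °C): 224.5 × 1.98 × 16.7 = 7423 J
q2 (condense at 100 °C): 224.5 × 2256.0 = 506472 J
q3 (cool water 100→0 °C): 224.5 × 4.2 × 100.0 = 94290 J
q4 (freeze at 0 °C): 224.5 × 336.0 = 75432 J
q5 (cool ice 0→-18.9 °C): 224.5 × 2.14 × 18.9 = 9080 J
Total: 7423 + 506472 + 94290 + 75432 + 9080 = 692697 J = 693 kJ

q = 693 kJ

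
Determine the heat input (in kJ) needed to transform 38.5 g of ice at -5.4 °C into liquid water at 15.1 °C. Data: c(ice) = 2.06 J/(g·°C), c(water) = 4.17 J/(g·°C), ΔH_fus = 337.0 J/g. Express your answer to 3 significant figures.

q1 (heat ice -5.4→0.0 °C): 38.5 × 2.06 × 5.4 = 428 J
q2 (melt at 0 °C): 38.5 × 337.0 = 12975 J
q3 (heat water 0.0→15.1 °C): 38.5 × 4.17 × 15.1 = 2424 J
Total: 428 + 12975 + 2424 = 15827 J = 15.8 kJ

q = 15.8 kJ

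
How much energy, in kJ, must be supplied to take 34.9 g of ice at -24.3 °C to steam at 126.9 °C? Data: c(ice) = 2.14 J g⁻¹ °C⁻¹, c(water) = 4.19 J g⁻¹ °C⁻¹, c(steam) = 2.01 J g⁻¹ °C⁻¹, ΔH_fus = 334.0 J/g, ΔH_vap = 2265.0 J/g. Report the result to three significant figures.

q1 (heat ice -24.3→0.0 °C): 34.9 × 2.14 × 24.3 = 1815 J
q2 (melt at 0 °C): 34.9 × 334.0 = 11657 J
q3 (heat water 0.0→100.0 °C): 34.9 × 4.19 × 100.0 = 14623 J
q4 (vaporize at 100 °C): 34.9 × 2265.0 = 79049 J
q5 (heat steam 100.0→126.9 °C): 34.9 × 2.01 × 26.9 = 1887 J
Total: 1815 + 11657 + 14623 + 79049 + 1887 = 109031 J = 109 kJ

q = 109 kJ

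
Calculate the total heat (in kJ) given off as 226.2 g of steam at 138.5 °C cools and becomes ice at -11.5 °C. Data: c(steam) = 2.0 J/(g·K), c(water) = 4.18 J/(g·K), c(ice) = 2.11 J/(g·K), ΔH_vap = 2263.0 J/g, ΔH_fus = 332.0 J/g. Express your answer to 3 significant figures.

q = 704 kJ

q1 (cool steam 138.5→100 °C): 226.2 × 2.0 × 38.5 = 17417 J
q2 (condense at 100 °C): 226.2 × 2263.0 = 511891 J
q3 (cool water 100→0 °C): 226.2 × 4.18 × 100.0 = 94552 J
q4 (freeze at 0 °C): 226.2 × 332.0 = 75098 J
q5 (cool ice 0→-11.5 °C): 226.2 × 2.11 × 11.5 = 5489 J
Total: 17417 + 511891 + 94552 + 75098 + 5489 = 704447 J = 704 kJ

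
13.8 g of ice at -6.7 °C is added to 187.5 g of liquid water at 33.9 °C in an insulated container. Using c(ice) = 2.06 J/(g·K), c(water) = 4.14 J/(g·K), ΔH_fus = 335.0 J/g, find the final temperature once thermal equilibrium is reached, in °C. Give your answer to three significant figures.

Heat to bring ice to 0 °C and melt it: q₁ = 13.8×2.06×6.7 + 13.8×335.0 = 4813.5 J
Heat the water can supply cooling to 0 °C: 187.5×4.14×33.9 = 26314.9 J > q₁, so all ice melts.
Energy balance: 187.5×4.14×(33.9 − T) = 4813.5 + 13.8×4.14×(T − 0)
776.25(33.9 − T) = 4813.5 + 57.132 T
26314.9 − 4813.5 = 833.382 T
T = 21501.4 / 833.382 = 25.80 °C

T_f = 25.8 °C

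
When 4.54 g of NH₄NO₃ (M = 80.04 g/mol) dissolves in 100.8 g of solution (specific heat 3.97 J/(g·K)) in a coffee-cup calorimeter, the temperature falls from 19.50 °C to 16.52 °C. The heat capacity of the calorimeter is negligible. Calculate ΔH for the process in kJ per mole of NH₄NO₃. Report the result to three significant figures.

ΔH = 21.0 kJ/mol

|ΔT| = |16.52 − 19.50| = 2.98 °C
|q_surr| = (100.8 × 3.97) × 2.98 = 400.176 × 2.98 = 1193 J
n(NH₄NO₃) = 4.54 / 80.04 = 0.05672 mol
Temperature fell, so q_rxn = +|q_surr| = 1.193 kJ
ΔH = q_rxn / n = 21.03 kJ/mol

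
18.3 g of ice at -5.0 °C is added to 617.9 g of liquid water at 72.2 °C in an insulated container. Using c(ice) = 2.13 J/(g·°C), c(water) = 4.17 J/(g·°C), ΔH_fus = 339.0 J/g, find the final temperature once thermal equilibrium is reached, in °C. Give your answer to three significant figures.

Heat to bring ice to 0 °C and melt it: q₁ = 18.3×2.13×5.0 + 18.3×339.0 = 6398.6 J
Heat the water can supply cooling to 0 °C: 617.9×4.17×72.2 = 186034 J > q₁, so all ice melts.
Energy balance: 617.9×4.17×(72.2 − T) = 6398.6 + 18.3×4.17×(T − 0)
2576.643(72.2 − T) = 6398.6 + 76.311 T
186034 − 6398.6 = 2652.954 T
T = 179635.4 / 2652.954 = 67.71 °C

T_f = 67.7 °C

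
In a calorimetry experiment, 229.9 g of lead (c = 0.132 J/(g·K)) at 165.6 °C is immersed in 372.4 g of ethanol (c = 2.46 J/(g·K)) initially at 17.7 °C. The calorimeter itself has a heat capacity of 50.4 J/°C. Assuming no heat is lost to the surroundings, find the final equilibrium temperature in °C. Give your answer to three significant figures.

T_f = 22.2 °C

Heat lost by lead = heat gained by ethanol + calorimeter.
(229.9)(0.132)(165.6 − T) = [(372.4)(2.46) + 50.4](T − 17.7)
30.3468 (165.6 − T) = 966.504 (T − 17.7)
5025.4 − 30.3468 T = 966.504 T − 17107
22132.4 = 996.8508 T
T = 22.20 °C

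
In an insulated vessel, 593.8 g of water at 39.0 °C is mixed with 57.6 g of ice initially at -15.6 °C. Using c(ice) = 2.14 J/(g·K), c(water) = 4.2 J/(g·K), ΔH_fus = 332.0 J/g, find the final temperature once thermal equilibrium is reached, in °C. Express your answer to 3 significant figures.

T_f = 27.9 °C

Heat to bring ice to 0 °C and melt it: q₁ = 57.6×2.14×15.6 + 57.6×332.0 = 21046 J
Heat the water can supply cooling to 0 °C: 593.8×4.2×39.0 = 97264.4 J > q₁, so all ice melts.
Energy balance: 593.8×4.2×(39.0 − T) = 21046 + 57.6×4.2×(T − 0)
2493.96(39.0 − T) = 21046 + 241.92 T
97264.4 − 21046 = 2735.88 T
T = 76218.4 / 2735.88 = 27.86 °C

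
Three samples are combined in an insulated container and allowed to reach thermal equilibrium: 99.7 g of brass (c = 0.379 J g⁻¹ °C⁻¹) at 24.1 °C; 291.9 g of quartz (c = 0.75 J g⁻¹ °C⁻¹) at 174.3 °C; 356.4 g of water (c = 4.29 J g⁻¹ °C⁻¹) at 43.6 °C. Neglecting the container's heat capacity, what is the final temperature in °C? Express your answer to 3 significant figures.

Σ mᵢcᵢ(T − Tᵢ) = 0  ⇒  T = Σ mᵢcᵢTᵢ / Σ mᵢcᵢ
Σ mᵢcᵢ = 99.7×0.379 + 291.9×0.75 + 356.4×4.29 = 1785.6673
Σ mᵢcᵢTᵢ = 37.7863×24.1 + 218.925×174.3 + 1528.956×43.6 = 105730
T = 105730 / 1785.6673 = 59.21 °C

T_f = 59.2 °C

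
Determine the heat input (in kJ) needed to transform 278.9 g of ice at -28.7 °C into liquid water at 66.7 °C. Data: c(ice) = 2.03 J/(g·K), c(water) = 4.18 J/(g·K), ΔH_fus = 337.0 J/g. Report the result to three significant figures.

q = 188 kJ

q1 (heat ice -28.7→0.0 °C): 278.9 × 2.03 × 28.7 = 16249 J
q2 (melt at 0 °C): 278.9 × 337.0 = 93989 J
q3 (heat water 0.0→66.7 °C): 278.9 × 4.18 × 66.7 = 77759 J
Total: 16249 + 93989 + 77759 = 187997 J = 188 kJ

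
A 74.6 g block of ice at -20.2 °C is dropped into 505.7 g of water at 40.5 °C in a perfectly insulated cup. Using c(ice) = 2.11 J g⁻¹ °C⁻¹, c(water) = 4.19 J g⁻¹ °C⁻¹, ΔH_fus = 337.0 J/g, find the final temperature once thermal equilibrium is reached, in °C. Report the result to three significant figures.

T_f = 23.6 °C

Heat to bring ice to 0 °C and melt it: q₁ = 74.6×2.11×20.2 + 74.6×337.0 = 28320 J
Heat the water can supply cooling to 0 °C: 505.7×4.19×40.5 = 85814.8 J > q₁, so all ice melts.
Energy balance: 505.7×4.19×(40.5 − T) = 28320 + 74.6×4.19×(T − 0)
2118.883(40.5 − T) = 28320 + 312.574 T
85814.8 − 28320 = 2431.457 T
T = 57494.8 / 2431.457 = 23.646 °C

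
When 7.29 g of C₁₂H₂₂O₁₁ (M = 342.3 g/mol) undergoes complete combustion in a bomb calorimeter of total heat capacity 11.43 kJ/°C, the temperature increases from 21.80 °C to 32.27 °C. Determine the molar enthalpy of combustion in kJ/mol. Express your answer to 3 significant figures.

ΔH = -5620 kJ/mol

ΔT = 32.27 − 21.80 = 10.47 °C
q_cal = C_cal × ΔT = 11.43 × 10.47 = 119.6721 kJ
n = 7.29 / 342.3 = 0.02130 mol
q_rxn = −q_cal = -119.6721 kJ
ΔH = -119.6721 / 0.02130 = -5618 kJ/mol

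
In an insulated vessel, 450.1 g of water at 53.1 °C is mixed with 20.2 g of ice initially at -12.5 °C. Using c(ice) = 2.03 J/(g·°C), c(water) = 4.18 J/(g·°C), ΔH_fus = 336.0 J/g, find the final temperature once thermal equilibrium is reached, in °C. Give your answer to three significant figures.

T_f = 47.1 °C

Heat to bring ice to 0 °C and melt it: q₁ = 20.2×2.03×12.5 + 20.2×336.0 = 7299.8 J
Heat the water can supply cooling to 0 °C: 450.1×4.18×53.1 = 99903.3 J > q₁, so all ice melts.
Energy balance: 450.1×4.18×(53.1 − T) = 7299.8 + 20.2×4.18×(T − 0)
1881.418(53.1 − T) = 7299.8 + 84.436 T
99903.3 − 7299.8 = 1965.854 T
T = 92603.5 / 1965.854 = 47.11 °C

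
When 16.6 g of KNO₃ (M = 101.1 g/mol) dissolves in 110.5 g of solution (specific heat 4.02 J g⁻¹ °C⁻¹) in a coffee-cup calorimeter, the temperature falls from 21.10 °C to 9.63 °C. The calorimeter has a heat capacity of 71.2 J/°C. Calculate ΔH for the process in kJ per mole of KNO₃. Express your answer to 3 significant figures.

ΔH = 36.0 kJ/mol

|ΔT| = |9.63 − 21.10| = 11.47 °C
|q_surr| = (110.5 × 4.02 + 71.2) × 11.47 = 515.41 × 11.47 = 5912 J
n(KNO₃) = 16.6 / 101.1 = 0.1642 mol
Temperature fell, so q_rxn = +|q_surr| = 5.912 kJ
ΔH = q_rxn / n = 36.00 kJ/mol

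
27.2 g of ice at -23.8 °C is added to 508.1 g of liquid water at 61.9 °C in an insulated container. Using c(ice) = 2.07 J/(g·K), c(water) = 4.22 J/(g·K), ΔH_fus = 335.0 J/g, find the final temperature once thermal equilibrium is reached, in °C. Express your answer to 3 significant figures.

T_f = 54.1 °C

Heat to bring ice to 0 °C and melt it: q₁ = 27.2×2.07×23.8 + 27.2×335.0 = 10452 J
Heat the water can supply cooling to 0 °C: 508.1×4.22×61.9 = 132725 J > q₁, so all ice melts.
Energy balance: 508.1×4.22×(61.9 − T) = 10452 + 27.2×4.22×(T − 0)
2144.182(61.9 − T) = 10452 + 114.784 T
132725 − 10452 = 2258.966 T
T = 122273 / 2258.966 = 54.13 °C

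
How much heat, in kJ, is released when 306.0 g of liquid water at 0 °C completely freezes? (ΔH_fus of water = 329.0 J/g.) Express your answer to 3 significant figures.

q = m × ΔH_fus = 306.0 × 329.0 = 100700 J = 101 kJ

q = 101 kJ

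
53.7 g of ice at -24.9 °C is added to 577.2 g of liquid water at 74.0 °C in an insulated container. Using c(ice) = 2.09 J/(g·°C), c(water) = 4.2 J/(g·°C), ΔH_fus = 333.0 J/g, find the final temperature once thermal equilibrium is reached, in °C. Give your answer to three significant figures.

Heat to bring ice to 0 °C and melt it: q₁ = 53.7×2.09×24.9 + 53.7×333.0 = 20677 J
Heat the water can supply cooling to 0 °C: 577.2×4.2×74.0 = 179394 J > q₁, so all ice melts.
Energy balance: 577.2×4.2×(74.0 − T) = 20677 + 53.7×4.2×(T − 0)
2424.24(74.0 − T) = 20677 + 225.54 T
179394 − 20677 = 2649.78 T
T = 158717 / 2649.78 = 59.90 °C

T_f = 59.9 °C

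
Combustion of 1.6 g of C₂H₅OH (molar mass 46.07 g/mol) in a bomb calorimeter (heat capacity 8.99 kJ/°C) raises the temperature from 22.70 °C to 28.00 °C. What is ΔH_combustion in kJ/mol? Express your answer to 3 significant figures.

ΔH = -1370 kJ/mol

ΔT = 28.00 − 22.70 = 5.30 °C
q_cal = C_cal × ΔT = 8.99 × 5.30 = 47.647 kJ
n = 1.6 / 46.07 = 0.03473 mol
q_rxn = −q_cal = -47.647 kJ
ΔH = -47.647 / 0.03473 = -1372 kJ/mol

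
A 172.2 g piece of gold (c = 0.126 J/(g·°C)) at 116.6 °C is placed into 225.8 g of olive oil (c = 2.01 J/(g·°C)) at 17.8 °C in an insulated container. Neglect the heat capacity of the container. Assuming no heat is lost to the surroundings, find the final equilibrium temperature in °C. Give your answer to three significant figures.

Heat lost by gold = heat gained by olive oil.
(172.2)(0.126)(116.6 − T) = (225.8)(2.01)(T − 17.8)
21.6972 (116.6 − T) = 453.858 (T − 17.8)
2529.9 − 21.6972 T = 453.858 T − 8078.7
10608.6 = 475.5552 T
T = 22.31 °C

T_f = 22.3 °C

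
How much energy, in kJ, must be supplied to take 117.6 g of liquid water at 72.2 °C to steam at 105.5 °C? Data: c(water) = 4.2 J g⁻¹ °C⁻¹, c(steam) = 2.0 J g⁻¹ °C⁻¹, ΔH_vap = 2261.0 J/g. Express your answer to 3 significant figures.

q1 (heat water 72.2→100.0 °C): 117.6 × 4.2 × 27.8 = 13731 J
q2 (vaporize at 100 °C): 117.6 × 2261.0 = 265894 J
q3 (heat steam 100.0→105.5 °C): 117.6 × 2.0 × 5.5 = 1294 J
Total: 13731 + 265894 + 1294 = 280919 J = 281 kJ

q = 281 kJ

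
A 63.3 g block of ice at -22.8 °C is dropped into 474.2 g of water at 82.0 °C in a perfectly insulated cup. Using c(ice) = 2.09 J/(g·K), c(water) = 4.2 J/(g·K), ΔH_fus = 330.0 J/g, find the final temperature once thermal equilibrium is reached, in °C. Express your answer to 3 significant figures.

T_f = 61.8 °C

Heat to bring ice to 0 °C and melt it: q₁ = 63.3×2.09×22.8 + 63.3×330.0 = 23905 J
Heat the water can supply cooling to 0 °C: 474.2×4.2×82.0 = 163314 J > q₁, so all ice melts.
Energy balance: 474.2×4.2×(82.0 − T) = 23905 + 63.3×4.2×(T − 0)
1991.64(82.0 − T) = 23905 + 265.86 T
163314 − 23905 = 2257.50 T
T = 139409 / 2257.50 = 61.75 °C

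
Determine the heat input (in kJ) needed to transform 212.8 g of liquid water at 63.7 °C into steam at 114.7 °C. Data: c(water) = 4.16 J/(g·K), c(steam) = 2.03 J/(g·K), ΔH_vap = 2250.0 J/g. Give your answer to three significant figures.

q1 (heat water 63.7→100.0 °C): 212.8 × 4.16 × 36.3 = 32135 J
q2 (vaporize at 100 °C): 212.8 × 2250.0 = 478800 J
q3 (heat steam 100.0→114.7 °C): 212.8 × 2.03 × 14.7 = 6350 J
Total: 32135 + 478800 + 6350 = 517285 J = 517 kJ

q = 517 kJ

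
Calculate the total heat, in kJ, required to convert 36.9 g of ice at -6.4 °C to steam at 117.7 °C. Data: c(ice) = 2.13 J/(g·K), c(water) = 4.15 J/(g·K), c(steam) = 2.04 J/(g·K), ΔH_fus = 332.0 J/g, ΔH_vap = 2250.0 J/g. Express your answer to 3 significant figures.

q = 112 kJ

q1 (heat ice -6.4→0.0 °C): 36.9 × 2.13 × 6.4 = 503 J
q2 (melt at 0 °C): 36.9 × 332.0 = 12251 J
q3 (heat water 0.0→100.0 °C): 36.9 × 4.15 × 100.0 = 15314 J
q4 (vaporize at 100 °C): 36.9 × 2250.0 = 83025 J
q5 (heat steam 100.0→117.7 °C): 36.9 × 2.04 × 17.7 = 1332 J
Total: 503 + 12251 + 15314 + 83025 + 1332 = 112425 J = 112 kJ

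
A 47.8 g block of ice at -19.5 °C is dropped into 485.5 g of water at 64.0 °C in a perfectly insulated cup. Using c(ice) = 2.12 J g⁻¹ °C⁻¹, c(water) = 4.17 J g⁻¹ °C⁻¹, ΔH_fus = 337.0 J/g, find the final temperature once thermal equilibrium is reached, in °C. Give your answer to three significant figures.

T_f = 50.1 °C

Heat to bring ice to 0 °C and melt it: q₁ = 47.8×2.12×19.5 + 47.8×337.0 = 18085 J
Heat the water can supply cooling to 0 °C: 485.5×4.17×64.0 = 129570 J > q₁, so all ice melts.
Energy balance: 485.5×4.17×(64.0 − T) = 18085 + 47.8×4.17×(T − 0)
2024.535(64.0 − T) = 18085 + 199.326 T
129570 − 18085 = 2223.861 T
T = 111485 / 2223.861 = 50.13 °C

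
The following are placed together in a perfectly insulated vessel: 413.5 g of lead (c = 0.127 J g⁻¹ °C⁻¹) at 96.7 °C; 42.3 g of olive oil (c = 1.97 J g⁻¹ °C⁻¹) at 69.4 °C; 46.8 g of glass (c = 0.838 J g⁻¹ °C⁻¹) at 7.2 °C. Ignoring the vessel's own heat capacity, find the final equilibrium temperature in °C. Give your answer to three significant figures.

Σ mᵢcᵢ(T − Tᵢ) = 0  ⇒  T = Σ mᵢcᵢTᵢ / Σ mᵢcᵢ
Σ mᵢcᵢ = 413.5×0.127 + 42.3×1.97 + 46.8×0.838 = 175.0639
Σ mᵢcᵢTᵢ = 52.5145×96.7 + 83.331×69.4 + 39.2184×7.2 = 11144
T = 11144 / 175.0639 = 63.66 °C

T_f = 63.7 °C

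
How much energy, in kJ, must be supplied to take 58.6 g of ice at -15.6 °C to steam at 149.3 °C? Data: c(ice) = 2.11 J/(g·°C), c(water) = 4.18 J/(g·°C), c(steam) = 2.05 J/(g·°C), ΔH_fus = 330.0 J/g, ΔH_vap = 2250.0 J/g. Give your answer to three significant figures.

q = 184 kJ

q1 (heat ice -15.6→0.0 °C): 58.6 × 2.11 × 15.6 = 1929 J
q2 (melt at 0 °C): 58.6 × 330.0 = 19338 J
q3 (heat water 0.0→100.0 °C): 58.6 × 4.18 × 100.0 = 24495 J
q4 (vaporize at 100 °C): 58.6 × 2250.0 = 131850 J
q5 (heat steam 100.0→149.3 °C): 58.6 × 2.05 × 49.3 = 5922 J
Total: 1929 + 19338 + 24495 + 131850 + 5922 = 183534 J = 184 kJ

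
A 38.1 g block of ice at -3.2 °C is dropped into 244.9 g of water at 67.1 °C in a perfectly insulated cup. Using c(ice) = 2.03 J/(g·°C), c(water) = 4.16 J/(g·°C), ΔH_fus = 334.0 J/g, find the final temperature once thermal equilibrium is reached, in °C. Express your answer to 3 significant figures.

T_f = 47.0 °C

Heat to bring ice to 0 °C and melt it: q₁ = 38.1×2.03×3.2 + 38.1×334.0 = 12973 J
Heat the water can supply cooling to 0 °C: 244.9×4.16×67.1 = 68360.4 J > q₁, so all ice melts.
Energy balance: 244.9×4.16×(67.1 − T) = 12973 + 38.1×4.16×(T − 0)
1018.784(67.1 − T) = 12973 + 158.496 T
68360.4 − 12973 = 1177.280 T
T = 55387.4 / 1177.280 = 47.047 °C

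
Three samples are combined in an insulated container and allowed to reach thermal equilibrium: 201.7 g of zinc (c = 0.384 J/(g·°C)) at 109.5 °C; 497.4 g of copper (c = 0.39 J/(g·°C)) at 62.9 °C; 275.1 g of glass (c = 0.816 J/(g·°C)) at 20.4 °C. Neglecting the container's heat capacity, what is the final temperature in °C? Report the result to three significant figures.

Σ mᵢcᵢ(T − Tᵢ) = 0  ⇒  T = Σ mᵢcᵢTᵢ / Σ mᵢcᵢ
Σ mᵢcᵢ = 201.7×0.384 + 497.4×0.39 + 275.1×0.816 = 495.9204
Σ mᵢcᵢTᵢ = 77.4528×109.5 + 193.986×62.9 + 224.4816×20.4 = 25262
T = 25262 / 495.9204 = 50.94 °C

T_f = 50.9 °C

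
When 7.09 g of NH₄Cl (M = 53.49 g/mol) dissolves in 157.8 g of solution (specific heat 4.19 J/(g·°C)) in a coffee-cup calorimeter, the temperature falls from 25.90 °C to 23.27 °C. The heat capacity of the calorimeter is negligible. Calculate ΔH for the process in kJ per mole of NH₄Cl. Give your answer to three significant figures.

|ΔT| = |23.27 − 25.90| = 2.63 °C
|q_surr| = (157.8 × 4.19) × 2.63 = 661.182 × 2.63 = 1739 J
n(NH₄Cl) = 7.09 / 53.49 = 0.1325 mol
Temperature fell, so q_rxn = +|q_surr| = 1.739 kJ
ΔH = q_rxn / n = 13.12 kJ/mol

ΔH = 13.1 kJ/mol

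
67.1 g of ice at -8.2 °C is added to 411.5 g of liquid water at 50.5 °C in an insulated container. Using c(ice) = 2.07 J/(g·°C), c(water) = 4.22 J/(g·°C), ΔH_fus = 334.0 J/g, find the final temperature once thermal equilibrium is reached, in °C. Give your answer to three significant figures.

T_f = 31.8 °C

Heat to bring ice to 0 °C and melt it: q₁ = 67.1×2.07×8.2 + 67.1×334.0 = 23550 J
Heat the water can supply cooling to 0 °C: 411.5×4.22×50.5 = 87694.8 J > q₁, so all ice melts.
Energy balance: 411.5×4.22×(50.5 − T) = 23550 + 67.1×4.22×(T − 0)
1736.53(50.5 − T) = 23550 + 283.162 T
87694.8 − 23550 = 2019.692 T
T = 64144.8 / 2019.692 = 31.76 °C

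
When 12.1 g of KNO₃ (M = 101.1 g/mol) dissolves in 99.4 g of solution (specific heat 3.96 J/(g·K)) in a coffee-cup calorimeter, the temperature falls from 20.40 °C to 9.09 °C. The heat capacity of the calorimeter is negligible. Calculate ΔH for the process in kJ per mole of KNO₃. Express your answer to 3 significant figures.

ΔH = 37.2 kJ/mol

|ΔT| = |9.09 − 20.40| = 11.31 °C
|q_surr| = (99.4 × 3.96) × 11.31 = 393.624 × 11.31 = 4452 J
n(KNO₃) = 12.1 / 101.1 = 0.1197 mol
Temperature fell, so q_rxn = +|q_surr| = 4.452 kJ
ΔH = q_rxn / n = 37.19 kJ/mol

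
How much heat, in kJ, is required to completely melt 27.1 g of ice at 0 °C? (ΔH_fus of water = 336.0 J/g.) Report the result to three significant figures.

q = 9.11 kJ

q = m × ΔH_fus = 27.1 × 336.0 = 9106 J = 9.11 kJ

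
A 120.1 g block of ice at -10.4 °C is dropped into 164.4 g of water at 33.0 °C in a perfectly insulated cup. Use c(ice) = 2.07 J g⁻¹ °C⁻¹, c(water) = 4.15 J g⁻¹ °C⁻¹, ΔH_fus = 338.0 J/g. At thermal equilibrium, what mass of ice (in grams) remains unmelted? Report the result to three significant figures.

m_ice remaining = 61.1 g

Heat to warm all ice to 0 °C: 120.1×2.07×10.4 = 2585.5 J
Heat released by water cooling to 0 °C: 164.4×4.15×33.0 = 22515 J
22515 J < 2585.5 + 120.1×338.0 = 43179.3 J, so not all ice melts; final T = 0 °C.
Heat left for melting: 22515 − 2585.5 = 19929.5 J
Mass melted = 19929.5 / 338.0 = 58.96 g
Ice remaining = 120.1 − 58.96 = 61.14 g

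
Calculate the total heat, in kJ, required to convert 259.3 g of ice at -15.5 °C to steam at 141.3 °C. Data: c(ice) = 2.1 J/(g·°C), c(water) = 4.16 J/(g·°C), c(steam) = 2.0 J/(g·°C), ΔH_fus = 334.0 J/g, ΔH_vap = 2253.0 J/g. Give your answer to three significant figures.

q = 809 kJ

q1 (heat ice -15.5→0.0 °C): 259.3 × 2.1 × 15.5 = 8440 J
q2 (melt at 0 °C): 259.3 × 334.0 = 86606 J
q3 (heat water 0.0→100.0 °C): 259.3 × 4.16 × 100.0 = 107869 J
q4 (vaporize at 100 °C): 259.3 × 2253.0 = 584203 J
q5 (heat steam 100.0→141.3 °C): 259.3 × 2.0 × 41.3 = 21418 J
Total: 8440 + 86606 + 107869 + 584203 + 21418 = 808536 J = 809 kJ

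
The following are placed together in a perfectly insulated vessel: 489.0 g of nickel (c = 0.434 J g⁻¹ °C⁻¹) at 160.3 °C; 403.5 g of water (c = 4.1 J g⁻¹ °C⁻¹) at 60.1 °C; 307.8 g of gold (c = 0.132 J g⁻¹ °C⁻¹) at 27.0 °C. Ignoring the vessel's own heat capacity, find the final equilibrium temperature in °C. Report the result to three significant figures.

Σ mᵢcᵢ(T − Tᵢ) = 0  ⇒  T = Σ mᵢcᵢTᵢ / Σ mᵢcᵢ
Σ mᵢcᵢ = 489.0×0.434 + 403.5×4.1 + 307.8×0.132 = 1907.2056
Σ mᵢcᵢTᵢ = 212.226×160.3 + 1654.35×60.1 + 40.6296×27.0 = 134540
T = 134540 / 1907.2056 = 70.54 °C

T_f = 70.5 °C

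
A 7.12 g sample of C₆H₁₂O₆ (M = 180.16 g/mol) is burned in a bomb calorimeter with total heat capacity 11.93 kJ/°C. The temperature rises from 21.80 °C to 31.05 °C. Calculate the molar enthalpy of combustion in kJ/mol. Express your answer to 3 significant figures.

ΔT = 31.05 − 21.80 = 9.25 °C
q_cal = C_cal × ΔT = 11.93 × 9.25 = 110.3525 kJ
n = 7.12 / 180.16 = 0.03952 mol
q_rxn = −q_cal = -110.3525 kJ
ΔH = -110.3525 / 0.03952 = -2792 kJ/mol

ΔH = -2790 kJ/mol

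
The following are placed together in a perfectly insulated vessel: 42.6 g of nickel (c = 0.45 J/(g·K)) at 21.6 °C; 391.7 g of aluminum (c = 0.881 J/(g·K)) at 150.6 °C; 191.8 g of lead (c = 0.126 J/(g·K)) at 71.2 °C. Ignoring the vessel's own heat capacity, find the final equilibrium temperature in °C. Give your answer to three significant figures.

T_f = 139 °C

Σ mᵢcᵢ(T − Tᵢ) = 0  ⇒  T = Σ mᵢcᵢTᵢ / Σ mᵢcᵢ
Σ mᵢcᵢ = 42.6×0.45 + 391.7×0.881 + 191.8×0.126 = 388.4245
Σ mᵢcᵢTᵢ = 19.17×21.6 + 345.0877×150.6 + 24.1668×71.2 = 54105
T = 54105 / 388.4245 = 139.3 °C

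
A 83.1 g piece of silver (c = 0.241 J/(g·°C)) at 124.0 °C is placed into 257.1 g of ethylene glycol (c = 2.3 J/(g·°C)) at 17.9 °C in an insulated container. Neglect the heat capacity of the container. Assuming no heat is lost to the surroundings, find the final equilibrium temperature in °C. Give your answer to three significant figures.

Heat lost by silver = heat gained by ethylene glycol.
(83.1)(0.241)(124.0 − T) = (257.1)(2.3)(T − 17.9)
20.0271 (124.0 − T) = 591.33 (T − 17.9)
2483.4 − 20.0271 T = 591.33 T − 10585
13068.4 = 611.3571 T
T = 21.38 °C

T_f = 21.4 °C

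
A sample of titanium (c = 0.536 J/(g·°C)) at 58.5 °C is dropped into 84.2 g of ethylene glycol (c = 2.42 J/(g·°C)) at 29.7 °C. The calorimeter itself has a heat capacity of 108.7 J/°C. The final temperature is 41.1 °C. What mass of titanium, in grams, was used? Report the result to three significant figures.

q_gained = (84.2 × 2.42 + 108.7) × (41.1 − 29.7) = 3562 J
q_lost = m × 0.536 × (58.5 − 41.1) = 9.3264 m
m = 3562 / 9.3264 = 382 g

m = 382 g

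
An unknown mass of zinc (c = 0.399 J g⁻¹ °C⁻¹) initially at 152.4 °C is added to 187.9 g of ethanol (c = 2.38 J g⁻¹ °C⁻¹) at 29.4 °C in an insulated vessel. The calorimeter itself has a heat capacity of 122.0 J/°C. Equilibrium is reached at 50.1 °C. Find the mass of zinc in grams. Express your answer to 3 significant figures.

q_gained = (187.9 × 2.38 + 122.0) × (50.1 − 29.4) = 11780 J
q_lost = m × 0.399 × (152.4 − 50.1) = 40.8177 m
m = 11780 / 40.8177 = 289 g

m = 289 g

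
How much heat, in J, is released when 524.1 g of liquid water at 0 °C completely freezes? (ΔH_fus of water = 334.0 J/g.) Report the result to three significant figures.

q = m × ΔH_fus = 524.1 × 334.0 = 175000 J

q = 175000 J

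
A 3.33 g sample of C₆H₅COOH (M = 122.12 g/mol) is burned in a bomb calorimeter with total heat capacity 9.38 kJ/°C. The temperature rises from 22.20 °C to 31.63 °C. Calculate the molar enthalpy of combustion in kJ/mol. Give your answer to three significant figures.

ΔH = -3240 kJ/mol

ΔT = 31.63 − 22.20 = 9.43 °C
q_cal = C_cal × ΔT = 9.38 × 9.43 = 88.4534 kJ
n = 3.33 / 122.12 = 0.02727 mol
q_rxn = −q_cal = -88.4534 kJ
ΔH = -88.4534 / 0.02727 = -3244 kJ/mol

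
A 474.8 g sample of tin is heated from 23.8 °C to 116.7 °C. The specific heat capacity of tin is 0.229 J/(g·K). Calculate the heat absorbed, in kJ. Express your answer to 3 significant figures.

q = m c ΔT = 474.8 × 0.229 × (116.7 − 23.8)
q = 474.8 × 0.229 × 92.9 = 10100 J = 10.1 kJ

q = 10.1 kJ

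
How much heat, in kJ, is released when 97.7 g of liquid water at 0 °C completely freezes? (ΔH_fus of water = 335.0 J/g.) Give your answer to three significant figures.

q = 32.7 kJ

q = m × ΔH_fus = 97.7 × 335.0 = 32730 J = 32.7 kJ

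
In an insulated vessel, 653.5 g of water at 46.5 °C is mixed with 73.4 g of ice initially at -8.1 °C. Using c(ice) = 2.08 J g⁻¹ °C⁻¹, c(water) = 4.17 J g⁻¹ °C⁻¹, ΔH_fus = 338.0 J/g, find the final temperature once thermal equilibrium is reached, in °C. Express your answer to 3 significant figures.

Heat to bring ice to 0 °C and melt it: q₁ = 73.4×2.08×8.1 + 73.4×338.0 = 26046 J
Heat the water can supply cooling to 0 °C: 653.5×4.17×46.5 = 126717 J > q₁, so all ice melts.
Energy balance: 653.5×4.17×(46.5 − T) = 26046 + 73.4×4.17×(T − 0)
2725.095(46.5 − T) = 26046 + 306.078 T
126717 − 26046 = 3031.173 T
T = 100671 / 3031.173 = 33.21 °C

T_f = 33.2 °C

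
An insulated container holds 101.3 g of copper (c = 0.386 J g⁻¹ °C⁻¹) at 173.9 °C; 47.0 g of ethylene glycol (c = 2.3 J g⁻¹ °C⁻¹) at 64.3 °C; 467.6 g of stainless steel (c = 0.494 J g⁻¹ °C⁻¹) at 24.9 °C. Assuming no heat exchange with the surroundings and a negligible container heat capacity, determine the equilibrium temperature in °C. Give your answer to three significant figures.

Σ mᵢcᵢ(T − Tᵢ) = 0  ⇒  T = Σ mᵢcᵢTᵢ / Σ mᵢcᵢ
Σ mᵢcᵢ = 101.3×0.386 + 47.0×2.3 + 467.6×0.494 = 378.1962
Σ mᵢcᵢTᵢ = 39.1018×173.9 + 108.1×64.3 + 230.9944×24.9 = 19502
T = 19502 / 378.1962 = 51.57 °C

T_f = 51.6 °C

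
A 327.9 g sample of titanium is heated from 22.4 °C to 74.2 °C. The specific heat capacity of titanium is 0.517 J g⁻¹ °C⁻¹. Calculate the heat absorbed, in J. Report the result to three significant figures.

q = m c ΔT = 327.9 × 0.517 × (74.2 − 22.4)
q = 327.9 × 0.517 × 51.8 = 8781 J

q = 8780 J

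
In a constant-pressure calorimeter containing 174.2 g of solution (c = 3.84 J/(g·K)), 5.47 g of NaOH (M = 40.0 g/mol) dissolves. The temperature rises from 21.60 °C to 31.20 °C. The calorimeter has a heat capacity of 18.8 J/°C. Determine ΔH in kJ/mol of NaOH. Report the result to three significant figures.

ΔH = -48.3 kJ/mol

|ΔT| = |31.20 − 21.60| = 9.60 °C
|q_surr| = (174.2 × 3.84 + 18.8) × 9.60 = 687.728 × 9.60 = 6602 J
n(NaOH) = 5.47 / 40.0 = 0.1368 mol
Temperature rose, so q_rxn = −|q_surr| = -6.602 kJ
ΔH = q_rxn / n = -48.26 kJ/mol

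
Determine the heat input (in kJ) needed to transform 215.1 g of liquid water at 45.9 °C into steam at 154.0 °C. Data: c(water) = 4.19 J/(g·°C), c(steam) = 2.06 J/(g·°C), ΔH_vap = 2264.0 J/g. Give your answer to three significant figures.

q = 560 kJ

q1 (heat water 45.9→100.0 °C): 215.1 × 4.19 × 54.1 = 48759 J
q2 (vaporize at 100 °C): 215.1 × 2264.0 = 486986 J
q3 (heat steam 100.0→154.0 °C): 215.1 × 2.06 × 54.0 = 23928 J
Total: 48759 + 486986 + 23928 = 559673 J = 560 kJ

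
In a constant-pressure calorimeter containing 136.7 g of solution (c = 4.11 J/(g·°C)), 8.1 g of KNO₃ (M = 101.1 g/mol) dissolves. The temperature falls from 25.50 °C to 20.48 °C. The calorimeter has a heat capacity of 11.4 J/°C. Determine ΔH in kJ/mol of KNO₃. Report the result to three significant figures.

ΔH = 35.9 kJ/mol

|ΔT| = |20.48 − 25.50| = 5.02 °C
|q_surr| = (136.7 × 4.11 + 11.4) × 5.02 = 573.237 × 5.02 = 2878 J
n(KNO₃) = 8.1 / 101.1 = 0.08012 mol
Temperature fell, so q_rxn = +|q_surr| = 2.878 kJ
ΔH = q_rxn / n = 35.92 kJ/mol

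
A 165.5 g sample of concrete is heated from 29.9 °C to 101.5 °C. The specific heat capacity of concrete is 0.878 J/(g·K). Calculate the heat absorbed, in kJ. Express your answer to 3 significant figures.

q = m c ΔT = 165.5 × 0.878 × (101.5 − 29.9)
q = 165.5 × 0.878 × 71.6 = 10400 J = 10.4 kJ

q = 10.4 kJ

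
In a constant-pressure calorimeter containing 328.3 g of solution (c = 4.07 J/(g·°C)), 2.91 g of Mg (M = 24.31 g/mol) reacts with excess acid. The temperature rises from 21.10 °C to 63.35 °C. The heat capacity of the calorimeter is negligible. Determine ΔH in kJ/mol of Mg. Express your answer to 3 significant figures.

ΔH = -472 kJ/mol

|ΔT| = |63.35 − 21.10| = 42.25 °C
|q_surr| = (328.3 × 4.07) × 42.25 = 1336.181 × 42.25 = 56450 J
n(Mg) = 2.91 / 24.31 = 0.1197 mol
Temperature rose, so q_rxn = −|q_surr| = -56.45 kJ
ΔH = q_rxn / n = -471.6 kJ/mol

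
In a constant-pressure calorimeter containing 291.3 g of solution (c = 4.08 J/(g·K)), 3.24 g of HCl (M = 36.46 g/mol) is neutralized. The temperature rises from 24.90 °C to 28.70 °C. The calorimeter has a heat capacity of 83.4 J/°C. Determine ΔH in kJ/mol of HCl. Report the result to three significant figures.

ΔH = -54.4 kJ/mol

|ΔT| = |28.70 − 24.90| = 3.80 °C
|q_surr| = (291.3 × 4.08 + 83.4) × 3.80 = 1271.904 × 3.80 = 4833 J
n(HCl) = 3.24 / 36.46 = 0.08886 mol
Temperature rose, so q_rxn = −|q_surr| = -4.833 kJ
ΔH = q_rxn / n = -54.39 kJ/mol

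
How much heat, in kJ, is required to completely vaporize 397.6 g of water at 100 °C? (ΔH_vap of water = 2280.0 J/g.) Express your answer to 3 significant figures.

q = 907 kJ

q = m × ΔH_vap = 397.6 × 2280.0 = 906500 J = 907 kJ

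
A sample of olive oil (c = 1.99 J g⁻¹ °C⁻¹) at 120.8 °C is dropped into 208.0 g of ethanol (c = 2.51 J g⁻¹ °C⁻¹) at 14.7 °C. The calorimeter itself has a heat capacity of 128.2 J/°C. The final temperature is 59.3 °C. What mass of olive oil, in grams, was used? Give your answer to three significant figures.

q_gained = (208.0 × 2.51 + 128.2) × (59.3 − 14.7) = 29000 J
q_lost = m × 1.99 × (120.8 − 59.3) = 122.385 m
m = 29000 / 122.385 = 237 g

m = 237 g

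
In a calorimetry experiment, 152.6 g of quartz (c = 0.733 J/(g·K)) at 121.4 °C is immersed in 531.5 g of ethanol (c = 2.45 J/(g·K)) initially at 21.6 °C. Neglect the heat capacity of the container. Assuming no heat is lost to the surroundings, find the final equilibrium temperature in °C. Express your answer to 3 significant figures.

T_f = 29.5 °C

Heat lost by quartz = heat gained by ethanol.
(152.6)(0.733)(121.4 − T) = (531.5)(2.45)(T − 21.6)
111.8558 (121.4 − T) = 1302.175 (T − 21.6)
13579 − 111.8558 T = 1302.175 T − 28127
41706 = 1414.0308 T
T = 29.49 °C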